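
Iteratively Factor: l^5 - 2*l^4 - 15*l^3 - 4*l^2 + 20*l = (l + 2)*(l^4 - 4*l^3 - 7*l^2 + 10*l) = (l - 1)*(l + 2)*(l^3 - 3*l^2 - 10*l) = (l - 1)*(l + 2)^2*(l^2 - 5*l) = l*(l - 1)*(l + 2)^2*(l - 5)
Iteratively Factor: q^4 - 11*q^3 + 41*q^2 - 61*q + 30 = (q - 2)*(q^3 - 9*q^2 + 23*q - 15) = (q - 3)*(q - 2)*(q^2 - 6*q + 5) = (q - 3)*(q - 2)*(q - 1)*(q - 5)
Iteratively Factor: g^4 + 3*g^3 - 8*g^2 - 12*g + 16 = (g - 2)*(g^3 + 5*g^2 + 2*g - 8) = (g - 2)*(g + 4)*(g^2 + g - 2) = (g - 2)*(g - 1)*(g + 4)*(g + 2)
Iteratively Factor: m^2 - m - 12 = (m + 3)*(m - 4)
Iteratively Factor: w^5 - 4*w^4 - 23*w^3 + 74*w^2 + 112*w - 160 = (w - 5)*(w^4 + w^3 - 18*w^2 - 16*w + 32) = (w - 5)*(w + 4)*(w^3 - 3*w^2 - 6*w + 8) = (w - 5)*(w - 1)*(w + 4)*(w^2 - 2*w - 8) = (w - 5)*(w - 4)*(w - 1)*(w + 4)*(w + 2)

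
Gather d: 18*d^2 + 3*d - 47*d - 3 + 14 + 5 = 18*d^2 - 44*d + 16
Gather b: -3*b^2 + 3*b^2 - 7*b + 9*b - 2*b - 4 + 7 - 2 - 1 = 0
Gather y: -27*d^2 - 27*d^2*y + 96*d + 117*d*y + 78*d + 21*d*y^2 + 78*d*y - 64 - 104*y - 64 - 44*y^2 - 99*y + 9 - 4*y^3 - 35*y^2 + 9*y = -27*d^2 + 174*d - 4*y^3 + y^2*(21*d - 79) + y*(-27*d^2 + 195*d - 194) - 119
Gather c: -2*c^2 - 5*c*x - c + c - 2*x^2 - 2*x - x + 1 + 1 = -2*c^2 - 5*c*x - 2*x^2 - 3*x + 2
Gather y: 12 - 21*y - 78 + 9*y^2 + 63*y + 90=9*y^2 + 42*y + 24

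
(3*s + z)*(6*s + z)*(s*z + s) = 18*s^3*z + 18*s^3 + 9*s^2*z^2 + 9*s^2*z + s*z^3 + s*z^2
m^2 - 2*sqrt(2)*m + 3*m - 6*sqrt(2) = (m + 3)*(m - 2*sqrt(2))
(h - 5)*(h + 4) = h^2 - h - 20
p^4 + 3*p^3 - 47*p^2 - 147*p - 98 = (p - 7)*(p + 1)*(p + 2)*(p + 7)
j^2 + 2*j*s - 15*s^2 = (j - 3*s)*(j + 5*s)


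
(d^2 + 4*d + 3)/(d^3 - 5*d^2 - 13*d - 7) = (d + 3)/(d^2 - 6*d - 7)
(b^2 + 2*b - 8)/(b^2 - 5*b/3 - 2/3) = 3*(b + 4)/(3*b + 1)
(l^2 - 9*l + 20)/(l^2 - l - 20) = (l - 4)/(l + 4)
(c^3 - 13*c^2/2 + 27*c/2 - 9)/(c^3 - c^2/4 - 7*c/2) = 2*(2*c^2 - 9*c + 9)/(c*(4*c + 7))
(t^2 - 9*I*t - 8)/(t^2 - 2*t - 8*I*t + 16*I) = (t - I)/(t - 2)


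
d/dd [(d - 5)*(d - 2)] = 2*d - 7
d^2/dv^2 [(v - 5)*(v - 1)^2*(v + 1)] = 12*v^2 - 36*v + 8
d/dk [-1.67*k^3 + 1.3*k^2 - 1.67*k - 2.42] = -5.01*k^2 + 2.6*k - 1.67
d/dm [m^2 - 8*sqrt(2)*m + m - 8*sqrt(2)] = 2*m - 8*sqrt(2) + 1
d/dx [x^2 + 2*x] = 2*x + 2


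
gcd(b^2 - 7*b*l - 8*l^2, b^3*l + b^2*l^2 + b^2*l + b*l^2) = b + l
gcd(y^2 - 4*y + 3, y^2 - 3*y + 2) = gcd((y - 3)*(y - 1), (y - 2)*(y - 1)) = y - 1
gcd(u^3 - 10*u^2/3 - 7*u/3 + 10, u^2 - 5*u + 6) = u^2 - 5*u + 6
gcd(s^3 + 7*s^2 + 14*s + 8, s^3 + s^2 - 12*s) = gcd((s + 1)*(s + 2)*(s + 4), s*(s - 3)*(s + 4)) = s + 4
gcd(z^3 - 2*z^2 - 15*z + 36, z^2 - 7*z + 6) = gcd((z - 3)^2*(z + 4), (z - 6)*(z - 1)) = 1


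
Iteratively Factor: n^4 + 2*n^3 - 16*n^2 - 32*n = (n)*(n^3 + 2*n^2 - 16*n - 32) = n*(n + 4)*(n^2 - 2*n - 8) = n*(n + 2)*(n + 4)*(n - 4)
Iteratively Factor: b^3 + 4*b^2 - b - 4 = (b - 1)*(b^2 + 5*b + 4) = (b - 1)*(b + 4)*(b + 1)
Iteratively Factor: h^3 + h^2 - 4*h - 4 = (h - 2)*(h^2 + 3*h + 2) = (h - 2)*(h + 1)*(h + 2)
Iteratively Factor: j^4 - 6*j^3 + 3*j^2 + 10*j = (j)*(j^3 - 6*j^2 + 3*j + 10) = j*(j - 2)*(j^2 - 4*j - 5) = j*(j - 5)*(j - 2)*(j + 1)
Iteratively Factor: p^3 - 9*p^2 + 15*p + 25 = (p - 5)*(p^2 - 4*p - 5) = (p - 5)^2*(p + 1)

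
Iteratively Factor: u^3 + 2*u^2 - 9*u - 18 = (u + 3)*(u^2 - u - 6) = (u - 3)*(u + 3)*(u + 2)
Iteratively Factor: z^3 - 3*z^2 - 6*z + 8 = (z + 2)*(z^2 - 5*z + 4) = (z - 1)*(z + 2)*(z - 4)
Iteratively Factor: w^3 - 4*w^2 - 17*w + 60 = (w - 3)*(w^2 - w - 20) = (w - 3)*(w + 4)*(w - 5)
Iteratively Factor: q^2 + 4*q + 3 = (q + 1)*(q + 3)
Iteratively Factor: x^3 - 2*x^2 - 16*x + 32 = (x + 4)*(x^2 - 6*x + 8) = (x - 2)*(x + 4)*(x - 4)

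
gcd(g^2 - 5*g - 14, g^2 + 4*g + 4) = g + 2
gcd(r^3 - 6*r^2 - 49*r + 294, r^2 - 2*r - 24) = r - 6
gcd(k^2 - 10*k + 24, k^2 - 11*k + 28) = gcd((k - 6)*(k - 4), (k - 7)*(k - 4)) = k - 4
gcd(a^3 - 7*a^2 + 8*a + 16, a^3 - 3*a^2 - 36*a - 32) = a + 1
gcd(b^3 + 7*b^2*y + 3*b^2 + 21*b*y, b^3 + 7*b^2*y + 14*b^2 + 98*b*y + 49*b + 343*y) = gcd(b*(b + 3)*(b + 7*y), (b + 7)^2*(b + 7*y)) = b + 7*y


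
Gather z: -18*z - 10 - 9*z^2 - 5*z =-9*z^2 - 23*z - 10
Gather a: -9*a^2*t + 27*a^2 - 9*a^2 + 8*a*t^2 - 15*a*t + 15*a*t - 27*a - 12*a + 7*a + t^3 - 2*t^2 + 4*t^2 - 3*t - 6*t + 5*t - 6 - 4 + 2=a^2*(18 - 9*t) + a*(8*t^2 - 32) + t^3 + 2*t^2 - 4*t - 8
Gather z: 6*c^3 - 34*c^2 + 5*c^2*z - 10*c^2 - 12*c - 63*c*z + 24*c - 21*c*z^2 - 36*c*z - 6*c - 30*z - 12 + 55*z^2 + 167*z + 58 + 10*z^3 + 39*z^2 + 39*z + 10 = 6*c^3 - 44*c^2 + 6*c + 10*z^3 + z^2*(94 - 21*c) + z*(5*c^2 - 99*c + 176) + 56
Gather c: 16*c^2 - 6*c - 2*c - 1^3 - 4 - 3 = 16*c^2 - 8*c - 8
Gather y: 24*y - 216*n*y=y*(24 - 216*n)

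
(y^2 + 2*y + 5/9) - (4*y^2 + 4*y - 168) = -3*y^2 - 2*y + 1517/9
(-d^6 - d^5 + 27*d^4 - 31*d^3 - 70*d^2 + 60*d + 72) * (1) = -d^6 - d^5 + 27*d^4 - 31*d^3 - 70*d^2 + 60*d + 72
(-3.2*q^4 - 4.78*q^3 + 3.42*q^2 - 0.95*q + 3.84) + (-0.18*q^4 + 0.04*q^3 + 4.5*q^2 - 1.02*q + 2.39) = -3.38*q^4 - 4.74*q^3 + 7.92*q^2 - 1.97*q + 6.23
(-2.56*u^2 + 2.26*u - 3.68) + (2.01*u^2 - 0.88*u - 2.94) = -0.55*u^2 + 1.38*u - 6.62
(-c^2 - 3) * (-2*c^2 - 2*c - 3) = 2*c^4 + 2*c^3 + 9*c^2 + 6*c + 9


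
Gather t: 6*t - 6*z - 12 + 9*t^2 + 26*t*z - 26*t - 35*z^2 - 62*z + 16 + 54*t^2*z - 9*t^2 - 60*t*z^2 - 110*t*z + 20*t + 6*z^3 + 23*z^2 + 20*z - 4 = 54*t^2*z + t*(-60*z^2 - 84*z) + 6*z^3 - 12*z^2 - 48*z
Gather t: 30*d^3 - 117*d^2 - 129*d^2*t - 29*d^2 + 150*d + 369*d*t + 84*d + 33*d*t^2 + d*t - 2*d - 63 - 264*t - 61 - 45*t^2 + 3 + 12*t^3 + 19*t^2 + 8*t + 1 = 30*d^3 - 146*d^2 + 232*d + 12*t^3 + t^2*(33*d - 26) + t*(-129*d^2 + 370*d - 256) - 120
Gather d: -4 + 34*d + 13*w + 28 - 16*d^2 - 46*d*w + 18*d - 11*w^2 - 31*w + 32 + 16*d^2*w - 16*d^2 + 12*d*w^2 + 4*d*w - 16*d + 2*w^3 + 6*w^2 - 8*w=d^2*(16*w - 32) + d*(12*w^2 - 42*w + 36) + 2*w^3 - 5*w^2 - 26*w + 56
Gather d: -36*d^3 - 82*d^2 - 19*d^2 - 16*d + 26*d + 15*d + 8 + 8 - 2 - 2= -36*d^3 - 101*d^2 + 25*d + 12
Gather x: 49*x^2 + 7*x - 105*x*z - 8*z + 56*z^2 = 49*x^2 + x*(7 - 105*z) + 56*z^2 - 8*z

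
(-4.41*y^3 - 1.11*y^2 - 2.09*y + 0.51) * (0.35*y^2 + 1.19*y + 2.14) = -1.5435*y^5 - 5.6364*y^4 - 11.4898*y^3 - 4.684*y^2 - 3.8657*y + 1.0914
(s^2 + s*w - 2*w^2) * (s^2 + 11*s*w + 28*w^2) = s^4 + 12*s^3*w + 37*s^2*w^2 + 6*s*w^3 - 56*w^4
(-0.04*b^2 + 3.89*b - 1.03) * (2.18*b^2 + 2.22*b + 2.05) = -0.0872*b^4 + 8.3914*b^3 + 6.3084*b^2 + 5.6879*b - 2.1115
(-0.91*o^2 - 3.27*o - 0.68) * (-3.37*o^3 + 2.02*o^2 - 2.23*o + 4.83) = 3.0667*o^5 + 9.1817*o^4 - 2.2845*o^3 + 1.5232*o^2 - 14.2777*o - 3.2844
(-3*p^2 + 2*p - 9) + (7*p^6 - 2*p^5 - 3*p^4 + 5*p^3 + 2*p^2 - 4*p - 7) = 7*p^6 - 2*p^5 - 3*p^4 + 5*p^3 - p^2 - 2*p - 16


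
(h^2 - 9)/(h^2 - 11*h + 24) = (h + 3)/(h - 8)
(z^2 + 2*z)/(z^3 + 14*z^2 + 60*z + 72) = z/(z^2 + 12*z + 36)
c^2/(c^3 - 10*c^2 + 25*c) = c/(c^2 - 10*c + 25)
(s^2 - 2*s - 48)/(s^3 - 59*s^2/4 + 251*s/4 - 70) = 4*(s + 6)/(4*s^2 - 27*s + 35)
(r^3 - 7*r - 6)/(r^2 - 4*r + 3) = (r^2 + 3*r + 2)/(r - 1)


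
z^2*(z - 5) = z^3 - 5*z^2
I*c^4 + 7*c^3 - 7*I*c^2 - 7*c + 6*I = (c - 1)*(c - 6*I)*(c - I)*(I*c + I)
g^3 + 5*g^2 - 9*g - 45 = (g - 3)*(g + 3)*(g + 5)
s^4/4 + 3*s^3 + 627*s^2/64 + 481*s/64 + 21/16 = (s/4 + 1)*(s + 1/4)*(s + 3/4)*(s + 7)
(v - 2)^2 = v^2 - 4*v + 4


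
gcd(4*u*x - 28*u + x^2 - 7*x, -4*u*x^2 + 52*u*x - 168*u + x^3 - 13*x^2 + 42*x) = x - 7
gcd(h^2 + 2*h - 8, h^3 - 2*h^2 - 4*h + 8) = h - 2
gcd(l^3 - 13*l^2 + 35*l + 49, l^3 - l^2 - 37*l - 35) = l^2 - 6*l - 7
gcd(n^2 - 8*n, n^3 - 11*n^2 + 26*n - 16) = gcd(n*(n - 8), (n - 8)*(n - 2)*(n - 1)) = n - 8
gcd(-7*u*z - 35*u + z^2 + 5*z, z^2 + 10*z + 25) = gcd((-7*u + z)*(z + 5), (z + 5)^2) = z + 5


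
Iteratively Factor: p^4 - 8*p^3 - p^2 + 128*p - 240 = (p - 4)*(p^3 - 4*p^2 - 17*p + 60) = (p - 4)*(p - 3)*(p^2 - p - 20) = (p - 5)*(p - 4)*(p - 3)*(p + 4)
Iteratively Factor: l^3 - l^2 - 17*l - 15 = (l + 1)*(l^2 - 2*l - 15) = (l - 5)*(l + 1)*(l + 3)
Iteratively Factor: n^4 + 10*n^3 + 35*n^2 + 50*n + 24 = (n + 1)*(n^3 + 9*n^2 + 26*n + 24) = (n + 1)*(n + 4)*(n^2 + 5*n + 6) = (n + 1)*(n + 2)*(n + 4)*(n + 3)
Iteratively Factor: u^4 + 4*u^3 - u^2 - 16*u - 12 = (u + 3)*(u^3 + u^2 - 4*u - 4) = (u + 2)*(u + 3)*(u^2 - u - 2) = (u + 1)*(u + 2)*(u + 3)*(u - 2)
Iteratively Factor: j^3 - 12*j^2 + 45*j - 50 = (j - 5)*(j^2 - 7*j + 10) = (j - 5)^2*(j - 2)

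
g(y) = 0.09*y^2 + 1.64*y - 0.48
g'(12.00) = 3.80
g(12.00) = 32.16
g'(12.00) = 3.80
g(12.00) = 32.16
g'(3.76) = 2.32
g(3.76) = 6.96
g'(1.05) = 1.83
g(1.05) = 1.34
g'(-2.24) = 1.24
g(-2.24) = -3.70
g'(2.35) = 2.06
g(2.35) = 3.87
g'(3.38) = 2.25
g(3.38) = 6.09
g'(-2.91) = 1.12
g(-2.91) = -4.49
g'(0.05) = 1.65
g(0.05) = -0.40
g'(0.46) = 1.72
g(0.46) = 0.29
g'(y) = 0.18*y + 1.64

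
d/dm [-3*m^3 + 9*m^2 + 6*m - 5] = -9*m^2 + 18*m + 6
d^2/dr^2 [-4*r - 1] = 0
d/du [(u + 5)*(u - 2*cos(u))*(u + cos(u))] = -(u + 5)*(u - 2*cos(u))*(sin(u) - 1) + (u + 5)*(u + cos(u))*(2*sin(u) + 1) + (u - 2*cos(u))*(u + cos(u))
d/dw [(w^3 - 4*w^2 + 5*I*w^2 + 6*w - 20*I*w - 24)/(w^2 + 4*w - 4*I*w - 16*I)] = (w^4 + w^3*(8 - 8*I) + w^2*(-2 + 8*I) + w*(208 + 128*I) - 224 - 192*I)/(w^4 + w^3*(8 - 8*I) - 64*I*w^2 + w*(-128 - 128*I) - 256)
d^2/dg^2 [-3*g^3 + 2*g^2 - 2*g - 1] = 4 - 18*g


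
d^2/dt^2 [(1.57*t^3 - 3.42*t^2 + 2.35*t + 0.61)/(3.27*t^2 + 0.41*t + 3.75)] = (2.8421709430404e-14*t^5 - 5.6843418860808e-14*t^4 + 21.450602*t^3 + 305.245764*t^2 - 35.525538*t - 118.168918)/(34.965783*t^6 + 13.152267*t^5 + 121.944186*t^4 + 30.234671*t^3 + 139.84425*t^2 + 17.296875*t + 52.734375)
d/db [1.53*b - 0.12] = 1.53000000000000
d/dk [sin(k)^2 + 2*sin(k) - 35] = 2*(sin(k) + 1)*cos(k)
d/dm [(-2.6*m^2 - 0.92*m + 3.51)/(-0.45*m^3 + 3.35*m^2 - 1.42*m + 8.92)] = (-1.17*m^4 - 0.827999999999999*m^3 + 11.5125*m^2 - 69.901*m - 3.2222)/(0.2025*m^6 - 3.015*m^5 + 12.5005*m^4 - 17.542*m^3 + 61.7804*m^2 - 25.3328*m + 79.5664)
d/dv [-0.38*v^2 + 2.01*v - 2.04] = 2.01 - 0.76*v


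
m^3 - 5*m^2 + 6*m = m*(m - 3)*(m - 2)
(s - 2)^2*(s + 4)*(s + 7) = s^4 + 7*s^3 - 12*s^2 - 68*s + 112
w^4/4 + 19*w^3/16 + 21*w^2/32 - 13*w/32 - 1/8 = (w/4 + 1)*(w - 1/2)*(w + 1/4)*(w + 1)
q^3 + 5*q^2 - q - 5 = (q - 1)*(q + 1)*(q + 5)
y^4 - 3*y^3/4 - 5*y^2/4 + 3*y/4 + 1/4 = (y - 1)^2*(y + 1/4)*(y + 1)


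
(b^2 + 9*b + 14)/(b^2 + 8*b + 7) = (b + 2)/(b + 1)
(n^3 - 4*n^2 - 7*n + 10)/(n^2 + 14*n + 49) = (n^3 - 4*n^2 - 7*n + 10)/(n^2 + 14*n + 49)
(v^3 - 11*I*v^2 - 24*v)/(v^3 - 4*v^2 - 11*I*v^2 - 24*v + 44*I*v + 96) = v/(v - 4)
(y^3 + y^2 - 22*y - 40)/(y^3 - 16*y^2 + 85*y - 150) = (y^2 + 6*y + 8)/(y^2 - 11*y + 30)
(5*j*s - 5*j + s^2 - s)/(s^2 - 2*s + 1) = (5*j + s)/(s - 1)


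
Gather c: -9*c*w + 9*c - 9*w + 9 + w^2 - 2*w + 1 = c*(9 - 9*w) + w^2 - 11*w + 10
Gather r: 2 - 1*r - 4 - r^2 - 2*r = -r^2 - 3*r - 2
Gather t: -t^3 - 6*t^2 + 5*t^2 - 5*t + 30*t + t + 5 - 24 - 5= -t^3 - t^2 + 26*t - 24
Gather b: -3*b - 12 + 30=18 - 3*b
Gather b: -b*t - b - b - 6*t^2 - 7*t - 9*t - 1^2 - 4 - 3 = b*(-t - 2) - 6*t^2 - 16*t - 8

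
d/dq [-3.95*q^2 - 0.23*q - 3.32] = -7.9*q - 0.23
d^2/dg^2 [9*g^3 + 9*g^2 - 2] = 54*g + 18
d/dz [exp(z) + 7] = exp(z)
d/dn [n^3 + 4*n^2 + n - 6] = 3*n^2 + 8*n + 1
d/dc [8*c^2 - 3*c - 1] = 16*c - 3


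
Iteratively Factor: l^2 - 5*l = (l - 5)*(l)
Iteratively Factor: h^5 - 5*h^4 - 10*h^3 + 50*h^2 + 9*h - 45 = (h + 1)*(h^4 - 6*h^3 - 4*h^2 + 54*h - 45) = (h - 1)*(h + 1)*(h^3 - 5*h^2 - 9*h + 45) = (h - 3)*(h - 1)*(h + 1)*(h^2 - 2*h - 15) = (h - 5)*(h - 3)*(h - 1)*(h + 1)*(h + 3)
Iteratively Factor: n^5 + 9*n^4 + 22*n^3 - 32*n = (n + 4)*(n^4 + 5*n^3 + 2*n^2 - 8*n) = n*(n + 4)*(n^3 + 5*n^2 + 2*n - 8) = n*(n + 2)*(n + 4)*(n^2 + 3*n - 4) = n*(n - 1)*(n + 2)*(n + 4)*(n + 4)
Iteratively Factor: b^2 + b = (b)*(b + 1)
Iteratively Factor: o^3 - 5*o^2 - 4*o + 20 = (o - 2)*(o^2 - 3*o - 10) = (o - 2)*(o + 2)*(o - 5)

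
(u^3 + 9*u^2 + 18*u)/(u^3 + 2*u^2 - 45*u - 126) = u/(u - 7)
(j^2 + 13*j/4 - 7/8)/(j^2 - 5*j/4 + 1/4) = (j + 7/2)/(j - 1)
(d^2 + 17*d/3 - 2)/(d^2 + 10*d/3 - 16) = (3*d - 1)/(3*d - 8)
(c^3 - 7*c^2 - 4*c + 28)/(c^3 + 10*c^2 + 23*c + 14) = (c^2 - 9*c + 14)/(c^2 + 8*c + 7)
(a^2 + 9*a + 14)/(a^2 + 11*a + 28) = (a + 2)/(a + 4)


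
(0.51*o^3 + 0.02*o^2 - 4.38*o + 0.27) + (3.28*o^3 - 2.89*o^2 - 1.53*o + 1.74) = 3.79*o^3 - 2.87*o^2 - 5.91*o + 2.01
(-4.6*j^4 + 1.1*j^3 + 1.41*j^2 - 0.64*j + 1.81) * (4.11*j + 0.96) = -18.906*j^5 + 0.105000000000001*j^4 + 6.8511*j^3 - 1.2768*j^2 + 6.8247*j + 1.7376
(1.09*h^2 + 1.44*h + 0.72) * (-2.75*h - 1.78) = -2.9975*h^3 - 5.9002*h^2 - 4.5432*h - 1.2816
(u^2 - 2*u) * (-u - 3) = -u^3 - u^2 + 6*u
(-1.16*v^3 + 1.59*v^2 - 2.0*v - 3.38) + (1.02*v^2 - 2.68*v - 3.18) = -1.16*v^3 + 2.61*v^2 - 4.68*v - 6.56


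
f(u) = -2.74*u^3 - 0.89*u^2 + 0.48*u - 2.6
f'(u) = -8.22*u^2 - 1.78*u + 0.48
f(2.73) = -63.67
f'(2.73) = -65.64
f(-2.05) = 16.28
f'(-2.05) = -30.42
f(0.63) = -3.34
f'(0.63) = -3.90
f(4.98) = -360.69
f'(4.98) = -212.24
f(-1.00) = -1.23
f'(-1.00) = -5.96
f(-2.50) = 33.45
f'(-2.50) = -46.44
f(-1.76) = 8.74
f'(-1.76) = -21.85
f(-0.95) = -1.51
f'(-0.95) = -5.25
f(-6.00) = 554.32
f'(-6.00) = -284.76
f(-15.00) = 9037.45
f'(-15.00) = -1822.32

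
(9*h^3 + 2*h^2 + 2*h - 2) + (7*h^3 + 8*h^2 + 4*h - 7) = 16*h^3 + 10*h^2 + 6*h - 9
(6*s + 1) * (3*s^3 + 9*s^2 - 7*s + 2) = 18*s^4 + 57*s^3 - 33*s^2 + 5*s + 2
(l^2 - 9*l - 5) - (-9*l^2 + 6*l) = 10*l^2 - 15*l - 5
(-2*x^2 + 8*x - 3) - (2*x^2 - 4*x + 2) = -4*x^2 + 12*x - 5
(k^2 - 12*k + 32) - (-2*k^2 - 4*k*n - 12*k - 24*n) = 3*k^2 + 4*k*n + 24*n + 32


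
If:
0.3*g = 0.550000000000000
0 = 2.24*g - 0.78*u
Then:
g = 1.83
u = 5.26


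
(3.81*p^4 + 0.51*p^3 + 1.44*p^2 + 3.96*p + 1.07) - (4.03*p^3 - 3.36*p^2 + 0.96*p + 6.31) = 3.81*p^4 - 3.52*p^3 + 4.8*p^2 + 3.0*p - 5.24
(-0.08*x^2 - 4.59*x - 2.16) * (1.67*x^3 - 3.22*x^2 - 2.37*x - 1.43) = -0.1336*x^5 - 7.4077*x^4 + 11.3622*x^3 + 17.9479*x^2 + 11.6829*x + 3.0888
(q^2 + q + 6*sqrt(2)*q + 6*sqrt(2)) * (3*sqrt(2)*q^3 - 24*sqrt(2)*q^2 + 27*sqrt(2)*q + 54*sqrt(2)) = 3*sqrt(2)*q^5 - 21*sqrt(2)*q^4 + 36*q^4 - 252*q^3 + 3*sqrt(2)*q^3 + 36*q^2 + 81*sqrt(2)*q^2 + 54*sqrt(2)*q + 972*q + 648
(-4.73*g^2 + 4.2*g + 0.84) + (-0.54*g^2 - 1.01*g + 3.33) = -5.27*g^2 + 3.19*g + 4.17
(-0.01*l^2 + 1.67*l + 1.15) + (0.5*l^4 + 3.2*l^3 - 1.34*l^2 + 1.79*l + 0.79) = 0.5*l^4 + 3.2*l^3 - 1.35*l^2 + 3.46*l + 1.94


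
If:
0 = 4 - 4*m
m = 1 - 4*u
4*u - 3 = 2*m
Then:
No Solution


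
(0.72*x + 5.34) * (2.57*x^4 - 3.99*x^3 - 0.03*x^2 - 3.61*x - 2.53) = 1.8504*x^5 + 10.851*x^4 - 21.3282*x^3 - 2.7594*x^2 - 21.099*x - 13.5102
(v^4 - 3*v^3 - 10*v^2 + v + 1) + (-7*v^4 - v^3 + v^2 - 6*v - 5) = -6*v^4 - 4*v^3 - 9*v^2 - 5*v - 4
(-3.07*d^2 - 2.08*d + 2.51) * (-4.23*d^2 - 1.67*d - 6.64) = 12.9861*d^4 + 13.9253*d^3 + 13.2411*d^2 + 9.6195*d - 16.6664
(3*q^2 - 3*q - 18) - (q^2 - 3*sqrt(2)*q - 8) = 2*q^2 - 3*q + 3*sqrt(2)*q - 10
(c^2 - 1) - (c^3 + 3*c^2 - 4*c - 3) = -c^3 - 2*c^2 + 4*c + 2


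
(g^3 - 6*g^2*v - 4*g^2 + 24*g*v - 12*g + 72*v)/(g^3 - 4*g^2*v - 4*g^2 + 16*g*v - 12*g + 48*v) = (-g + 6*v)/(-g + 4*v)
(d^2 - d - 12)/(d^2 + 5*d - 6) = (d^2 - d - 12)/(d^2 + 5*d - 6)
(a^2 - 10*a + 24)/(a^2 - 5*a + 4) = (a - 6)/(a - 1)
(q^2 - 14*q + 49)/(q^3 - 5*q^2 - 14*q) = (q - 7)/(q*(q + 2))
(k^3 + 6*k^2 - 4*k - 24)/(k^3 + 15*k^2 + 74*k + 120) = (k^2 - 4)/(k^2 + 9*k + 20)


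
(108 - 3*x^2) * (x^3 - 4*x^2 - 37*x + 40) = -3*x^5 + 12*x^4 + 219*x^3 - 552*x^2 - 3996*x + 4320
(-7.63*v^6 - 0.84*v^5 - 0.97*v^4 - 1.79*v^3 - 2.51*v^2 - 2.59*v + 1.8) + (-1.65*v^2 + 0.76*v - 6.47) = -7.63*v^6 - 0.84*v^5 - 0.97*v^4 - 1.79*v^3 - 4.16*v^2 - 1.83*v - 4.67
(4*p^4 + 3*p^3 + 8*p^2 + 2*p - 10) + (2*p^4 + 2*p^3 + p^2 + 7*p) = 6*p^4 + 5*p^3 + 9*p^2 + 9*p - 10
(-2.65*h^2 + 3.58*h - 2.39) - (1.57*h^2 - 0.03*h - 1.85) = -4.22*h^2 + 3.61*h - 0.54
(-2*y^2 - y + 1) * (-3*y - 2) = 6*y^3 + 7*y^2 - y - 2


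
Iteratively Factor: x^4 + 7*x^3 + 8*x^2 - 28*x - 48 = (x + 3)*(x^3 + 4*x^2 - 4*x - 16) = (x + 2)*(x + 3)*(x^2 + 2*x - 8) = (x + 2)*(x + 3)*(x + 4)*(x - 2)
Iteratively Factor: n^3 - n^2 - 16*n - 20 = (n + 2)*(n^2 - 3*n - 10) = (n + 2)^2*(n - 5)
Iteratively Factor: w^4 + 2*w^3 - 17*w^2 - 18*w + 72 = (w + 3)*(w^3 - w^2 - 14*w + 24) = (w - 3)*(w + 3)*(w^2 + 2*w - 8) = (w - 3)*(w + 3)*(w + 4)*(w - 2)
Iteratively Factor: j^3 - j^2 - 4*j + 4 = (j - 1)*(j^2 - 4) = (j - 2)*(j - 1)*(j + 2)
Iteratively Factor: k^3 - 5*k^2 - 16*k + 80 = (k - 5)*(k^2 - 16) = (k - 5)*(k + 4)*(k - 4)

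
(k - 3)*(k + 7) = k^2 + 4*k - 21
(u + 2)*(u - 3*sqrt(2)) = u^2 - 3*sqrt(2)*u + 2*u - 6*sqrt(2)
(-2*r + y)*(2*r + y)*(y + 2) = -4*r^2*y - 8*r^2 + y^3 + 2*y^2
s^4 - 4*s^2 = s^2*(s - 2)*(s + 2)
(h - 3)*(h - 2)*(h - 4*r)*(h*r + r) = h^4*r - 4*h^3*r^2 - 4*h^3*r + 16*h^2*r^2 + h^2*r - 4*h*r^2 + 6*h*r - 24*r^2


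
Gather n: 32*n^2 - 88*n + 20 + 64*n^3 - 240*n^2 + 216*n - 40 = 64*n^3 - 208*n^2 + 128*n - 20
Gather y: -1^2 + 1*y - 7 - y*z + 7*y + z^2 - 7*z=y*(8 - z) + z^2 - 7*z - 8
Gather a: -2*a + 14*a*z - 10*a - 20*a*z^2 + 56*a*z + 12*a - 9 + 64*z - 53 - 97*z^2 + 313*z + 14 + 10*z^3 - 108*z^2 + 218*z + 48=a*(-20*z^2 + 70*z) + 10*z^3 - 205*z^2 + 595*z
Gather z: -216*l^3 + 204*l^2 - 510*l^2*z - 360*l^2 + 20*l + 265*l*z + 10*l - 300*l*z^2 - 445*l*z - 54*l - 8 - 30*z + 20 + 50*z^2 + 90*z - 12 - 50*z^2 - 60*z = -216*l^3 - 156*l^2 - 300*l*z^2 - 24*l + z*(-510*l^2 - 180*l)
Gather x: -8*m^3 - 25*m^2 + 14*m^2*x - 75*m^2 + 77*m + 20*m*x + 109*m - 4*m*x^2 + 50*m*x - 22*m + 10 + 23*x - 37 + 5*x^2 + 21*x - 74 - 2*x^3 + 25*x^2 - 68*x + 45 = -8*m^3 - 100*m^2 + 164*m - 2*x^3 + x^2*(30 - 4*m) + x*(14*m^2 + 70*m - 24) - 56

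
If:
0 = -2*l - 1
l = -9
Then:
No Solution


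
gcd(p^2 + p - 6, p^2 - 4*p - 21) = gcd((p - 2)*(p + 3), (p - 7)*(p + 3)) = p + 3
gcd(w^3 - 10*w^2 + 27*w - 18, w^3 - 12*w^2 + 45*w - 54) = w^2 - 9*w + 18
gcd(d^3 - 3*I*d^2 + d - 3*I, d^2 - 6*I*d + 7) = d + I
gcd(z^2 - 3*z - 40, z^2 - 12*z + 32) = z - 8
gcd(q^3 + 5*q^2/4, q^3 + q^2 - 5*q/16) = q^2 + 5*q/4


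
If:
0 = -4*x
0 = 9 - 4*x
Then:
No Solution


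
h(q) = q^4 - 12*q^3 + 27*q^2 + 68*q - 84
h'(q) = 4*q^3 - 36*q^2 + 54*q + 68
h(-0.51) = -110.00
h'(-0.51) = 30.57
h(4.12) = 103.38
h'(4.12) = -40.86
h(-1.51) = -78.60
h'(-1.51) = -109.40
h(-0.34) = -103.51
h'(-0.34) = 45.32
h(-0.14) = -92.96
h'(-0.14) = 59.72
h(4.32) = 94.47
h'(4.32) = -48.08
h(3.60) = 118.81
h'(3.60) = -17.54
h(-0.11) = -91.14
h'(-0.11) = 61.62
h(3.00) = 120.00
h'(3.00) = 14.00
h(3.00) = 120.00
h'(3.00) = 14.00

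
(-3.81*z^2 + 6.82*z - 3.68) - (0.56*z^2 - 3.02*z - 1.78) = -4.37*z^2 + 9.84*z - 1.9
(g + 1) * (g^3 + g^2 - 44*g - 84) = g^4 + 2*g^3 - 43*g^2 - 128*g - 84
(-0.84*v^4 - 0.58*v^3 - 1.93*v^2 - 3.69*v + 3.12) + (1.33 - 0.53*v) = -0.84*v^4 - 0.58*v^3 - 1.93*v^2 - 4.22*v + 4.45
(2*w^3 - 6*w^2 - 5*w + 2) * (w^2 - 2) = 2*w^5 - 6*w^4 - 9*w^3 + 14*w^2 + 10*w - 4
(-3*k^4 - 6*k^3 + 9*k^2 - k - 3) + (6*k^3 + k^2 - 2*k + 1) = -3*k^4 + 10*k^2 - 3*k - 2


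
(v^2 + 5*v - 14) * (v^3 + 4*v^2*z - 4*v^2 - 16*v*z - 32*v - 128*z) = v^5 + 4*v^4*z + v^4 + 4*v^3*z - 66*v^3 - 264*v^2*z - 104*v^2 - 416*v*z + 448*v + 1792*z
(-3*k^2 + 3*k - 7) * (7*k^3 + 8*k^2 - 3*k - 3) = -21*k^5 - 3*k^4 - 16*k^3 - 56*k^2 + 12*k + 21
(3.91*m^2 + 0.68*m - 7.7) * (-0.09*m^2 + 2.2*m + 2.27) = -0.3519*m^4 + 8.5408*m^3 + 11.0647*m^2 - 15.3964*m - 17.479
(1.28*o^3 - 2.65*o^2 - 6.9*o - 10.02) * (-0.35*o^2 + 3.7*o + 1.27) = -0.448*o^5 + 5.6635*o^4 - 5.7644*o^3 - 25.3885*o^2 - 45.837*o - 12.7254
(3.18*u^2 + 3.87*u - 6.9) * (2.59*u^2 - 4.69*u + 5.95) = 8.2362*u^4 - 4.8909*u^3 - 17.1003*u^2 + 55.3875*u - 41.055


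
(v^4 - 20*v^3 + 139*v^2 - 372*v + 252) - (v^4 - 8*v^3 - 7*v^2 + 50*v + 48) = -12*v^3 + 146*v^2 - 422*v + 204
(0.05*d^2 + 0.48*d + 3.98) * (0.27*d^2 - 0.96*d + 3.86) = 0.0135*d^4 + 0.0816*d^3 + 0.8068*d^2 - 1.968*d + 15.3628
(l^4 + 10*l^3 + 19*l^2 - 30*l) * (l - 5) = l^5 + 5*l^4 - 31*l^3 - 125*l^2 + 150*l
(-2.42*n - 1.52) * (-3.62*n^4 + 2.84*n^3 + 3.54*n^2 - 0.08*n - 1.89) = 8.7604*n^5 - 1.3704*n^4 - 12.8836*n^3 - 5.1872*n^2 + 4.6954*n + 2.8728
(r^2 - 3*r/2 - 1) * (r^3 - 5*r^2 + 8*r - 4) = r^5 - 13*r^4/2 + 29*r^3/2 - 11*r^2 - 2*r + 4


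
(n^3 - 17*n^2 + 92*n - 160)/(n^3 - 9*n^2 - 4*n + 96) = (n - 5)/(n + 3)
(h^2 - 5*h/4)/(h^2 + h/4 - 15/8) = 2*h/(2*h + 3)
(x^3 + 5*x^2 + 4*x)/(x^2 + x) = x + 4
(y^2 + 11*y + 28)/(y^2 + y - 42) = (y + 4)/(y - 6)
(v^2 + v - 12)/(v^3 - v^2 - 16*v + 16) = (v - 3)/(v^2 - 5*v + 4)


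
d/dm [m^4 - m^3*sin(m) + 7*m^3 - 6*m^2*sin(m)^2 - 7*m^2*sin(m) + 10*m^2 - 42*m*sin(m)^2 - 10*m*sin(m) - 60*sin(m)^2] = -m^3*cos(m) + 4*m^3 - 3*m^2*sin(m) - 6*m^2*sin(2*m) - 7*m^2*cos(m) + 21*m^2 - 12*m*sin(m)^2 - 14*m*sin(m) - 42*m*sin(2*m) - 10*m*cos(m) + 20*m - 42*sin(m)^2 - 10*sin(m) - 60*sin(2*m)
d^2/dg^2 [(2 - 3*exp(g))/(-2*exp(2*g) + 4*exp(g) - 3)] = (12*exp(4*g) - 8*exp(3*g) - 60*exp(2*g) + 52*exp(g) + 3)*exp(g)/(8*exp(6*g) - 48*exp(5*g) + 132*exp(4*g) - 208*exp(3*g) + 198*exp(2*g) - 108*exp(g) + 27)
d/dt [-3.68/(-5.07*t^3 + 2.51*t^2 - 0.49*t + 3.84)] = (-55.9728*t^2 + 18.4736*t - 1.8032)/(5.07*t^3 - 2.51*t^2 + 0.49*t - 3.84)^2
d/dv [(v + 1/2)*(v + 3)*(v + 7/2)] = 3*v^2 + 14*v + 55/4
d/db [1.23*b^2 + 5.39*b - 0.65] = 2.46*b + 5.39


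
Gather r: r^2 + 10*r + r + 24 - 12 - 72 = r^2 + 11*r - 60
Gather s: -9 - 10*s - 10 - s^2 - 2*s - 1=-s^2 - 12*s - 20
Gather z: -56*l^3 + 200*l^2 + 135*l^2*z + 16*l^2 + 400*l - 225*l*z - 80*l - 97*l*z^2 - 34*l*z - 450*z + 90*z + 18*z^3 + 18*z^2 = -56*l^3 + 216*l^2 + 320*l + 18*z^3 + z^2*(18 - 97*l) + z*(135*l^2 - 259*l - 360)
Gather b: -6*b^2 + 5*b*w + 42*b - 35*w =-6*b^2 + b*(5*w + 42) - 35*w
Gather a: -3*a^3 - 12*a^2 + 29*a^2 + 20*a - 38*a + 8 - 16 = -3*a^3 + 17*a^2 - 18*a - 8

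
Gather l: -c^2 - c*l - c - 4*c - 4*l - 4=-c^2 - 5*c + l*(-c - 4) - 4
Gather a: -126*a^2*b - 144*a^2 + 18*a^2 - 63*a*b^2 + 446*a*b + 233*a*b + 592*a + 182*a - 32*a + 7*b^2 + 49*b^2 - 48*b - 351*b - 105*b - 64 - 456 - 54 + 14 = a^2*(-126*b - 126) + a*(-63*b^2 + 679*b + 742) + 56*b^2 - 504*b - 560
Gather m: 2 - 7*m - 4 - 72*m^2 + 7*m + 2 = -72*m^2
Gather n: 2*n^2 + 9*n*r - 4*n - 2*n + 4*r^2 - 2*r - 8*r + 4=2*n^2 + n*(9*r - 6) + 4*r^2 - 10*r + 4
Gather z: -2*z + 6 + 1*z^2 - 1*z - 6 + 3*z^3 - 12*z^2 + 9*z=3*z^3 - 11*z^2 + 6*z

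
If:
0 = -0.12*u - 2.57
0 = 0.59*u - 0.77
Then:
No Solution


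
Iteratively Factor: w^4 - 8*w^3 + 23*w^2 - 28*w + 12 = (w - 2)*(w^3 - 6*w^2 + 11*w - 6) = (w - 3)*(w - 2)*(w^2 - 3*w + 2) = (w - 3)*(w - 2)^2*(w - 1)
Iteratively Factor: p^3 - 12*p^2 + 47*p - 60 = (p - 5)*(p^2 - 7*p + 12) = (p - 5)*(p - 3)*(p - 4)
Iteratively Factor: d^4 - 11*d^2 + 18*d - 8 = (d - 2)*(d^3 + 2*d^2 - 7*d + 4) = (d - 2)*(d - 1)*(d^2 + 3*d - 4) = (d - 2)*(d - 1)^2*(d + 4)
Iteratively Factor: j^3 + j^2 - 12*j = (j + 4)*(j^2 - 3*j) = (j - 3)*(j + 4)*(j)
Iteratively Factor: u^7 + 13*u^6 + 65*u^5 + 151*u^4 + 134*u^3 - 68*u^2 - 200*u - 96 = (u + 2)*(u^6 + 11*u^5 + 43*u^4 + 65*u^3 + 4*u^2 - 76*u - 48) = (u + 2)*(u + 4)*(u^5 + 7*u^4 + 15*u^3 + 5*u^2 - 16*u - 12) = (u + 2)*(u + 3)*(u + 4)*(u^4 + 4*u^3 + 3*u^2 - 4*u - 4) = (u + 2)^2*(u + 3)*(u + 4)*(u^3 + 2*u^2 - u - 2) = (u + 1)*(u + 2)^2*(u + 3)*(u + 4)*(u^2 + u - 2) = (u + 1)*(u + 2)^3*(u + 3)*(u + 4)*(u - 1)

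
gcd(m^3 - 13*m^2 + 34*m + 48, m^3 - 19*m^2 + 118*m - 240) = m^2 - 14*m + 48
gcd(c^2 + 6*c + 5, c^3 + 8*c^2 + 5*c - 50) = c + 5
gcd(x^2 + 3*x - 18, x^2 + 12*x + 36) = x + 6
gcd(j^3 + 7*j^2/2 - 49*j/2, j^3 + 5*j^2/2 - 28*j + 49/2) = j^2 + 7*j/2 - 49/2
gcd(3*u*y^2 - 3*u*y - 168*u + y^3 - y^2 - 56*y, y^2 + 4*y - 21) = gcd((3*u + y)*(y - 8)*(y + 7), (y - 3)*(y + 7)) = y + 7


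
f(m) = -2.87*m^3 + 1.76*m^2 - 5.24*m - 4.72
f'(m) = -8.61*m^2 + 3.52*m - 5.24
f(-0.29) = -2.98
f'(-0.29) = -6.98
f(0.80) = -9.26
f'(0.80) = -7.93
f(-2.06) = 38.63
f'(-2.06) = -49.03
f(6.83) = -872.82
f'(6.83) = -382.85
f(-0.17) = -3.76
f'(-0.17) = -6.09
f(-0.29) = -2.98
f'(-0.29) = -6.98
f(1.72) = -23.13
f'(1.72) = -24.66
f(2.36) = -45.01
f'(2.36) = -44.89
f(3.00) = -82.09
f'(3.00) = -72.17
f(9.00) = -2001.55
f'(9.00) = -670.97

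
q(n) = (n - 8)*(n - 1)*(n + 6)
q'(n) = (n - 8)*(n - 1) + (n - 8)*(n + 6) + (n - 1)*(n + 6)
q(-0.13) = 53.93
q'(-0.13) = -45.17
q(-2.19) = 123.85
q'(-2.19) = -18.47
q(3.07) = -92.56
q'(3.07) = -36.15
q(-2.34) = 126.40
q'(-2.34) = -15.53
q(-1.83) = 116.00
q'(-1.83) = -24.97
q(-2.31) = 125.93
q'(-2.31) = -16.13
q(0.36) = 31.10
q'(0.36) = -47.77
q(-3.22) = 131.63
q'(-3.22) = 4.43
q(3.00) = -90.00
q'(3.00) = -37.00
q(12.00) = 792.00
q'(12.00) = 314.00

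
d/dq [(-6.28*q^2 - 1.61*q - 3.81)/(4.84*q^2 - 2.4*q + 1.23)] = (22.8644*q^2 + 21.432*q - 11.1243)/(23.4256*q^4 - 23.232*q^3 + 17.6664*q^2 - 5.904*q + 1.5129)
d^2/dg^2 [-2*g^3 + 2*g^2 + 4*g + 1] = 4 - 12*g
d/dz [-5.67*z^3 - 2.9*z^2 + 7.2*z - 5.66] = -17.01*z^2 - 5.8*z + 7.2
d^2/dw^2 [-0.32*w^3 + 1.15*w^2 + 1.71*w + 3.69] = 2.3 - 1.92*w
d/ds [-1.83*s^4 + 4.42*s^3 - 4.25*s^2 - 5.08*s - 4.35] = -7.32*s^3 + 13.26*s^2 - 8.5*s - 5.08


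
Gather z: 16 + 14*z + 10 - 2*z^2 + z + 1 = -2*z^2 + 15*z + 27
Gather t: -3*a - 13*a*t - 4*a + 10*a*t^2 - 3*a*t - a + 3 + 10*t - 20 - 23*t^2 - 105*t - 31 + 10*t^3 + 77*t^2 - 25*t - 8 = -8*a + 10*t^3 + t^2*(10*a + 54) + t*(-16*a - 120) - 56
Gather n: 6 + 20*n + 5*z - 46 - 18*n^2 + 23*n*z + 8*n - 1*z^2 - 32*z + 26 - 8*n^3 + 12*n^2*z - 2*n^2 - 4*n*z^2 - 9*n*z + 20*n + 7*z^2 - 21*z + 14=-8*n^3 + n^2*(12*z - 20) + n*(-4*z^2 + 14*z + 48) + 6*z^2 - 48*z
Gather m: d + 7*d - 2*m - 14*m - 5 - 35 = 8*d - 16*m - 40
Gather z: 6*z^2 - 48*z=6*z^2 - 48*z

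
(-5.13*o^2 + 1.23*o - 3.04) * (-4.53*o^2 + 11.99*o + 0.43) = 23.2389*o^4 - 67.0806*o^3 + 26.313*o^2 - 35.9207*o - 1.3072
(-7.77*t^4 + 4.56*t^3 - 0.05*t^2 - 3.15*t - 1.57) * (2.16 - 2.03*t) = 15.7731*t^5 - 26.04*t^4 + 9.9511*t^3 + 6.2865*t^2 - 3.6169*t - 3.3912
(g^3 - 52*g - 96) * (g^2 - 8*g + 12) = g^5 - 8*g^4 - 40*g^3 + 320*g^2 + 144*g - 1152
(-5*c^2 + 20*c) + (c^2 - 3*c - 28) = -4*c^2 + 17*c - 28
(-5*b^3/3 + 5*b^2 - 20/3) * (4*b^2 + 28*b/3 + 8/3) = -20*b^5/3 + 40*b^4/9 + 380*b^3/9 - 40*b^2/3 - 560*b/9 - 160/9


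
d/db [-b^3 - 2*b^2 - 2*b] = -3*b^2 - 4*b - 2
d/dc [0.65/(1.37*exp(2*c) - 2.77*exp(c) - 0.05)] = (1.8005 - 1.781*exp(c))*exp(c)/(-1.37*exp(2*c) + 2.77*exp(c) + 0.05)^2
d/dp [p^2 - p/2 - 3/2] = 2*p - 1/2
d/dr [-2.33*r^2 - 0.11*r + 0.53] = -4.66*r - 0.11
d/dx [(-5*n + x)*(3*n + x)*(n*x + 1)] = -15*n^3 - 4*n^2*x + 3*n*x^2 - 2*n + 2*x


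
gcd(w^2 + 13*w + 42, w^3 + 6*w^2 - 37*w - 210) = w + 7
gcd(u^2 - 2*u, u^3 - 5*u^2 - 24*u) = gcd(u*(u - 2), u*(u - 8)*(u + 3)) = u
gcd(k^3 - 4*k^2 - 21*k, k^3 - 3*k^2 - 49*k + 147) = k - 7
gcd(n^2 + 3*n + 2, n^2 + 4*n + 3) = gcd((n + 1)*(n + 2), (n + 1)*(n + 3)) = n + 1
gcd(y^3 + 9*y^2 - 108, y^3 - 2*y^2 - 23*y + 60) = y - 3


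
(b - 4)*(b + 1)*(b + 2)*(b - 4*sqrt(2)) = b^4 - 4*sqrt(2)*b^3 - b^3 - 10*b^2 + 4*sqrt(2)*b^2 - 8*b + 40*sqrt(2)*b + 32*sqrt(2)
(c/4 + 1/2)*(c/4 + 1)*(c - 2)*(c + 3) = c^4/16 + 7*c^3/16 + c^2/2 - 7*c/4 - 3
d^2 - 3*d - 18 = (d - 6)*(d + 3)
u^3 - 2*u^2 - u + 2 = (u - 2)*(u - 1)*(u + 1)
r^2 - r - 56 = (r - 8)*(r + 7)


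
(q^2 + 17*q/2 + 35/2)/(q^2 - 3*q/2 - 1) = (2*q^2 + 17*q + 35)/(2*q^2 - 3*q - 2)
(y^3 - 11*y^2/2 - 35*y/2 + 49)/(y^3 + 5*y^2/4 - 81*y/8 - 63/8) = 4*(y^2 - 9*y + 14)/(4*y^2 - 9*y - 9)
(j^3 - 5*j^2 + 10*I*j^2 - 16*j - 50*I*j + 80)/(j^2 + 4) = (j^2 + j*(-5 + 8*I) - 40*I)/(j - 2*I)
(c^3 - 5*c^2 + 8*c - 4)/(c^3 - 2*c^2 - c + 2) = (c - 2)/(c + 1)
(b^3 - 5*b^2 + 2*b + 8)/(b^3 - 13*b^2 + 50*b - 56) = (b + 1)/(b - 7)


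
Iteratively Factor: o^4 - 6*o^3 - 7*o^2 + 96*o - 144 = (o - 3)*(o^3 - 3*o^2 - 16*o + 48) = (o - 3)^2*(o^2 - 16) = (o - 3)^2*(o + 4)*(o - 4)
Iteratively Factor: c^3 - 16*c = (c)*(c^2 - 16) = c*(c + 4)*(c - 4)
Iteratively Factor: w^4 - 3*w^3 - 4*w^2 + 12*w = (w)*(w^3 - 3*w^2 - 4*w + 12) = w*(w + 2)*(w^2 - 5*w + 6) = w*(w - 2)*(w + 2)*(w - 3)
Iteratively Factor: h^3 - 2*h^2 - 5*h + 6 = (h - 3)*(h^2 + h - 2) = (h - 3)*(h + 2)*(h - 1)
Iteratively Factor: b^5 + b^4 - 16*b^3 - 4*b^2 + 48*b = (b + 4)*(b^4 - 3*b^3 - 4*b^2 + 12*b) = b*(b + 4)*(b^3 - 3*b^2 - 4*b + 12) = b*(b - 3)*(b + 4)*(b^2 - 4) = b*(b - 3)*(b - 2)*(b + 4)*(b + 2)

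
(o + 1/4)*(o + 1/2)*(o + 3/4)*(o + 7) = o^4 + 17*o^3/2 + 179*o^2/16 + 157*o/32 + 21/32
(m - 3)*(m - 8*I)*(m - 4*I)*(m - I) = m^4 - 3*m^3 - 13*I*m^3 - 44*m^2 + 39*I*m^2 + 132*m + 32*I*m - 96*I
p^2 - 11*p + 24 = (p - 8)*(p - 3)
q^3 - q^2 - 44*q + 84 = (q - 6)*(q - 2)*(q + 7)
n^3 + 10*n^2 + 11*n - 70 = (n - 2)*(n + 5)*(n + 7)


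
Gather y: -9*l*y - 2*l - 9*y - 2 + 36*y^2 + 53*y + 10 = -2*l + 36*y^2 + y*(44 - 9*l) + 8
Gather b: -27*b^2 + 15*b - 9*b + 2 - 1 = -27*b^2 + 6*b + 1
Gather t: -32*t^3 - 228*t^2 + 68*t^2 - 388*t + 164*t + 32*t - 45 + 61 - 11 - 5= -32*t^3 - 160*t^2 - 192*t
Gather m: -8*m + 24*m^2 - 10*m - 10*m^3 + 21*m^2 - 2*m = -10*m^3 + 45*m^2 - 20*m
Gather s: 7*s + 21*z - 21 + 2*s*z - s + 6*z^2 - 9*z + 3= s*(2*z + 6) + 6*z^2 + 12*z - 18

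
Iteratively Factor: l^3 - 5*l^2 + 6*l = (l - 2)*(l^2 - 3*l) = l*(l - 2)*(l - 3)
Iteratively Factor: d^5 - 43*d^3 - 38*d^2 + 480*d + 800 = (d + 4)*(d^4 - 4*d^3 - 27*d^2 + 70*d + 200) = (d - 5)*(d + 4)*(d^3 + d^2 - 22*d - 40) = (d - 5)*(d + 4)^2*(d^2 - 3*d - 10) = (d - 5)*(d + 2)*(d + 4)^2*(d - 5)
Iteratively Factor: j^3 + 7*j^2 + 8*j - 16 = (j + 4)*(j^2 + 3*j - 4) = (j + 4)^2*(j - 1)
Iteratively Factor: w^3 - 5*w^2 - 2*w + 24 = (w - 4)*(w^2 - w - 6) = (w - 4)*(w - 3)*(w + 2)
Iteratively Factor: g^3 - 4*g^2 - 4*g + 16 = (g - 2)*(g^2 - 2*g - 8) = (g - 2)*(g + 2)*(g - 4)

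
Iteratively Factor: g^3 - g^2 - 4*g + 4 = (g + 2)*(g^2 - 3*g + 2) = (g - 1)*(g + 2)*(g - 2)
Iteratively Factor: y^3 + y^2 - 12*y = (y)*(y^2 + y - 12) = y*(y + 4)*(y - 3)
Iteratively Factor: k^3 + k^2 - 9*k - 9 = (k + 3)*(k^2 - 2*k - 3) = (k + 1)*(k + 3)*(k - 3)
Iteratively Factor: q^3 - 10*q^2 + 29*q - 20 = (q - 5)*(q^2 - 5*q + 4) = (q - 5)*(q - 4)*(q - 1)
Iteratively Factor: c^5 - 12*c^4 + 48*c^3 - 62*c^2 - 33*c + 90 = (c - 2)*(c^4 - 10*c^3 + 28*c^2 - 6*c - 45) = (c - 3)*(c - 2)*(c^3 - 7*c^2 + 7*c + 15) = (c - 3)^2*(c - 2)*(c^2 - 4*c - 5) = (c - 3)^2*(c - 2)*(c + 1)*(c - 5)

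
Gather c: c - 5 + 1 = c - 4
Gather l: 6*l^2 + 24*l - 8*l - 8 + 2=6*l^2 + 16*l - 6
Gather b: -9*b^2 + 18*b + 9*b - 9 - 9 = -9*b^2 + 27*b - 18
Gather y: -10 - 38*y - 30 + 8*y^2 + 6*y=8*y^2 - 32*y - 40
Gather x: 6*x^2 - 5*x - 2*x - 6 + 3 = 6*x^2 - 7*x - 3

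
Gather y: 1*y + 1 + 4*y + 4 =5*y + 5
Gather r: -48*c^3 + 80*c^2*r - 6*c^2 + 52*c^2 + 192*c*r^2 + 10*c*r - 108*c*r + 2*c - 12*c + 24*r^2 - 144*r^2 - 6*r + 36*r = -48*c^3 + 46*c^2 - 10*c + r^2*(192*c - 120) + r*(80*c^2 - 98*c + 30)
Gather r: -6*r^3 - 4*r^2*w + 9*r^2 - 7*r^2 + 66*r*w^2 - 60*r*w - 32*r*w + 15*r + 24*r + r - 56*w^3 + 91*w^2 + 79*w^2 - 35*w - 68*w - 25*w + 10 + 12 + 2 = -6*r^3 + r^2*(2 - 4*w) + r*(66*w^2 - 92*w + 40) - 56*w^3 + 170*w^2 - 128*w + 24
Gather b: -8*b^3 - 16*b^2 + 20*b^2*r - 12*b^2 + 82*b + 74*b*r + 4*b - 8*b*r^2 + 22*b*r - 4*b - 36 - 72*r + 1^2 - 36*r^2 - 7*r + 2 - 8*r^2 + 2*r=-8*b^3 + b^2*(20*r - 28) + b*(-8*r^2 + 96*r + 82) - 44*r^2 - 77*r - 33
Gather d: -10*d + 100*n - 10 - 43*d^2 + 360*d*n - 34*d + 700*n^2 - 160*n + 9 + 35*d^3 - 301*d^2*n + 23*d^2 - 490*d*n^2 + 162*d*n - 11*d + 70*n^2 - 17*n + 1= 35*d^3 + d^2*(-301*n - 20) + d*(-490*n^2 + 522*n - 55) + 770*n^2 - 77*n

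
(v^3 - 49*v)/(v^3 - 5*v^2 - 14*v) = (v + 7)/(v + 2)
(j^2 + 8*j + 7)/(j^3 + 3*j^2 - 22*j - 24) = (j + 7)/(j^2 + 2*j - 24)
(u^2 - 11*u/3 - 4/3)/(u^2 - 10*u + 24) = (u + 1/3)/(u - 6)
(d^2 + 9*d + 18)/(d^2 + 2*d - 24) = (d + 3)/(d - 4)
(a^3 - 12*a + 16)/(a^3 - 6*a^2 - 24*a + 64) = (a - 2)/(a - 8)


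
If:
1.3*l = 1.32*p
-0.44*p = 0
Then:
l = 0.00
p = 0.00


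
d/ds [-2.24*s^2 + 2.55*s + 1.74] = 2.55 - 4.48*s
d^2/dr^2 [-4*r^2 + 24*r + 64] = -8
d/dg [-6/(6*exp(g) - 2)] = 9*exp(g)/(3*exp(g) - 1)^2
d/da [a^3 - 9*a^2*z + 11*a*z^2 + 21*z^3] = 3*a^2 - 18*a*z + 11*z^2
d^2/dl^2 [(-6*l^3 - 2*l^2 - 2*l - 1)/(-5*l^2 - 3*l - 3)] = 2*(-16*l^3 + 147*l^2 + 117*l - 6)/(125*l^6 + 225*l^5 + 360*l^4 + 297*l^3 + 216*l^2 + 81*l + 27)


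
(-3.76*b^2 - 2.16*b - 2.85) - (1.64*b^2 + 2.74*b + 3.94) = -5.4*b^2 - 4.9*b - 6.79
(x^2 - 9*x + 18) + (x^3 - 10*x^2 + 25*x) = x^3 - 9*x^2 + 16*x + 18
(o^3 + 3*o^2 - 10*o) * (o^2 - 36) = o^5 + 3*o^4 - 46*o^3 - 108*o^2 + 360*o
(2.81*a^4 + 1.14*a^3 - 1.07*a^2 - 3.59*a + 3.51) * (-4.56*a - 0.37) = -12.8136*a^5 - 6.2381*a^4 + 4.4574*a^3 + 16.7663*a^2 - 14.6773*a - 1.2987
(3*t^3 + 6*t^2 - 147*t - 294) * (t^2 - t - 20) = 3*t^5 + 3*t^4 - 213*t^3 - 267*t^2 + 3234*t + 5880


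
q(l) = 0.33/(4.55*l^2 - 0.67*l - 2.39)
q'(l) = 0.33*(0.67 - 9.1*l)/(4.55*l^2 - 0.67*l - 2.39)^2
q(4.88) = 0.00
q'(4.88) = -0.00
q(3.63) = 0.01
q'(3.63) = -0.00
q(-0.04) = -0.14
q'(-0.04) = 0.06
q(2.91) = 0.01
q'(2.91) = -0.01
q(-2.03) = 0.02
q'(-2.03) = 0.02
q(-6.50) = 0.00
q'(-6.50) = 0.00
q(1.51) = 0.05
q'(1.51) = -0.09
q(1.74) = 0.03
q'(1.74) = -0.05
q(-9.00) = 0.00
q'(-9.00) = 0.00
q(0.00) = -0.14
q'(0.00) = 0.04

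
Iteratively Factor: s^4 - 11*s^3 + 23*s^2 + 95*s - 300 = (s - 5)*(s^3 - 6*s^2 - 7*s + 60) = (s - 5)*(s - 4)*(s^2 - 2*s - 15) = (s - 5)^2*(s - 4)*(s + 3)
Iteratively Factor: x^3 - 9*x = (x + 3)*(x^2 - 3*x) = (x - 3)*(x + 3)*(x)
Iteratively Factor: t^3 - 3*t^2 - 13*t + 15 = (t + 3)*(t^2 - 6*t + 5) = (t - 1)*(t + 3)*(t - 5)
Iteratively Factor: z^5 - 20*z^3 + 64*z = (z)*(z^4 - 20*z^2 + 64) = z*(z - 4)*(z^3 + 4*z^2 - 4*z - 16) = z*(z - 4)*(z + 4)*(z^2 - 4) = z*(z - 4)*(z + 2)*(z + 4)*(z - 2)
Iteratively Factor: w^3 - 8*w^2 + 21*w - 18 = (w - 2)*(w^2 - 6*w + 9) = (w - 3)*(w - 2)*(w - 3)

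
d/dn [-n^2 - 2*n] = -2*n - 2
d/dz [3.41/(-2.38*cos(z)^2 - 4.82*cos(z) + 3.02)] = -(16.2316*cos(z) + 16.4362)*sin(z)/(2.38*cos(z)^2 + 4.82*cos(z) - 3.02)^2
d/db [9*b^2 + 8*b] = 18*b + 8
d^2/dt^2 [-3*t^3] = -18*t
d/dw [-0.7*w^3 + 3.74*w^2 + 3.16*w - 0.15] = -2.1*w^2 + 7.48*w + 3.16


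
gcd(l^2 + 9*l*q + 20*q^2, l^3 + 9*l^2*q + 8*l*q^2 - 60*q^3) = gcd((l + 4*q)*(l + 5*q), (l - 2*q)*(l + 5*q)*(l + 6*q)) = l + 5*q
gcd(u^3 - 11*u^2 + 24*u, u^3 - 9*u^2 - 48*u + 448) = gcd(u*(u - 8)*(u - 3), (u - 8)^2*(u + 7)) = u - 8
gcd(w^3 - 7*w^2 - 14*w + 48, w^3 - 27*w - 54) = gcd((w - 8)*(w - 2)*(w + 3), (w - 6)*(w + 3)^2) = w + 3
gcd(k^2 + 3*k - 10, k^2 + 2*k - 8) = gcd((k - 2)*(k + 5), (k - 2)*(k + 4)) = k - 2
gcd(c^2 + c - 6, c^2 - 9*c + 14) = c - 2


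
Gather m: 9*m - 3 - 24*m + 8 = 5 - 15*m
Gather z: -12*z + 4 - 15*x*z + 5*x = 5*x + z*(-15*x - 12) + 4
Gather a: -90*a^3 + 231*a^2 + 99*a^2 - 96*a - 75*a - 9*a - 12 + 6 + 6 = -90*a^3 + 330*a^2 - 180*a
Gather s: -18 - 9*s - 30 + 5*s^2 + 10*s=5*s^2 + s - 48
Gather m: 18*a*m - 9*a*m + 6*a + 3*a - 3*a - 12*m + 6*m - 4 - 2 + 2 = 6*a + m*(9*a - 6) - 4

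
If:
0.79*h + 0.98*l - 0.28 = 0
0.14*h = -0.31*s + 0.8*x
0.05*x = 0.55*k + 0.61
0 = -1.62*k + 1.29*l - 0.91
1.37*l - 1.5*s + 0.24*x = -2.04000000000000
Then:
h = 1.13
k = -1.06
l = -0.63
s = 0.87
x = 0.54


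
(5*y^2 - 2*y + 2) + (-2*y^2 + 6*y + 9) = 3*y^2 + 4*y + 11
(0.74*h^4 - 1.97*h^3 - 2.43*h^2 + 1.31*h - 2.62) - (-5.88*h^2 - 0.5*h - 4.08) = 0.74*h^4 - 1.97*h^3 + 3.45*h^2 + 1.81*h + 1.46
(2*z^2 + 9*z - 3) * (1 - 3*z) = -6*z^3 - 25*z^2 + 18*z - 3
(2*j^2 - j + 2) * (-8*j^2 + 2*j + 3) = -16*j^4 + 12*j^3 - 12*j^2 + j + 6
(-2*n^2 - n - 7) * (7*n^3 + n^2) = -14*n^5 - 9*n^4 - 50*n^3 - 7*n^2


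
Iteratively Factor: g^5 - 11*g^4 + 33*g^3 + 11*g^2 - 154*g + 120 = (g - 1)*(g^4 - 10*g^3 + 23*g^2 + 34*g - 120) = (g - 5)*(g - 1)*(g^3 - 5*g^2 - 2*g + 24) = (g - 5)*(g - 4)*(g - 1)*(g^2 - g - 6) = (g - 5)*(g - 4)*(g - 1)*(g + 2)*(g - 3)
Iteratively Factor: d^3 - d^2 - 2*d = (d)*(d^2 - d - 2) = d*(d + 1)*(d - 2)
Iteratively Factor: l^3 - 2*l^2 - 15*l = (l - 5)*(l^2 + 3*l) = (l - 5)*(l + 3)*(l)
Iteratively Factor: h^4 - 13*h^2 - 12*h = (h)*(h^3 - 13*h - 12) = h*(h - 4)*(h^2 + 4*h + 3) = h*(h - 4)*(h + 3)*(h + 1)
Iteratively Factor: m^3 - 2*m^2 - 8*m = (m - 4)*(m^2 + 2*m) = (m - 4)*(m + 2)*(m)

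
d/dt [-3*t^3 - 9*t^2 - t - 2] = -9*t^2 - 18*t - 1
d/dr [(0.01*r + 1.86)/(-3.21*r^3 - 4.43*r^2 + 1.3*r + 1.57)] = (0.0642*r^3 + 17.9561*r^2 + 16.4796*r - 2.4023)/(10.3041*r^6 + 28.4406*r^5 + 11.2789*r^4 - 21.5974*r^3 - 12.2202*r^2 + 4.082*r + 2.4649)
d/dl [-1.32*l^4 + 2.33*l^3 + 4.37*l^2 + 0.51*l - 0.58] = -5.28*l^3 + 6.99*l^2 + 8.74*l + 0.51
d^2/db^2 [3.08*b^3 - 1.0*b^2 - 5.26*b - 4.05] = 18.48*b - 2.0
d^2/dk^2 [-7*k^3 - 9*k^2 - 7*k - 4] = -42*k - 18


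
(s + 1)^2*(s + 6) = s^3 + 8*s^2 + 13*s + 6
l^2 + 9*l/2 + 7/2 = (l + 1)*(l + 7/2)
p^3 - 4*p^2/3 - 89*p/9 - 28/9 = (p - 4)*(p + 1/3)*(p + 7/3)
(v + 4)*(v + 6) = v^2 + 10*v + 24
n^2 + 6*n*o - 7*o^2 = (n - o)*(n + 7*o)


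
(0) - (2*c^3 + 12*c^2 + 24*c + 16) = -2*c^3 - 12*c^2 - 24*c - 16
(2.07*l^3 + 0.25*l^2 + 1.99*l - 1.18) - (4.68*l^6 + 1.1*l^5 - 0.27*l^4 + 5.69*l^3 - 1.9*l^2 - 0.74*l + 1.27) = -4.68*l^6 - 1.1*l^5 + 0.27*l^4 - 3.62*l^3 + 2.15*l^2 + 2.73*l - 2.45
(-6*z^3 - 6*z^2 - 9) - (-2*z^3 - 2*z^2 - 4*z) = -4*z^3 - 4*z^2 + 4*z - 9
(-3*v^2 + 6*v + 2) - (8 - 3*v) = -3*v^2 + 9*v - 6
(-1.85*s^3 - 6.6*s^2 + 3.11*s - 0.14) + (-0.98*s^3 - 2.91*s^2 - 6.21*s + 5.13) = -2.83*s^3 - 9.51*s^2 - 3.1*s + 4.99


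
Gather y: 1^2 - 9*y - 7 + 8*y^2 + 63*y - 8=8*y^2 + 54*y - 14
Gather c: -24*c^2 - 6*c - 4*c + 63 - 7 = -24*c^2 - 10*c + 56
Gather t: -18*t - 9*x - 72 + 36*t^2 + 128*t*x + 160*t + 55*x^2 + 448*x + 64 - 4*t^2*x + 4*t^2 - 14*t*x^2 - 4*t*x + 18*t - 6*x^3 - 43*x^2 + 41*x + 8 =t^2*(40 - 4*x) + t*(-14*x^2 + 124*x + 160) - 6*x^3 + 12*x^2 + 480*x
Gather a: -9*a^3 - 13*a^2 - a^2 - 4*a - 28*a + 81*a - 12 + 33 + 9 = -9*a^3 - 14*a^2 + 49*a + 30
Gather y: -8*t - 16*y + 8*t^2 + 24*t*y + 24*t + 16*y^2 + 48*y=8*t^2 + 16*t + 16*y^2 + y*(24*t + 32)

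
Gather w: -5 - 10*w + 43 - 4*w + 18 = 56 - 14*w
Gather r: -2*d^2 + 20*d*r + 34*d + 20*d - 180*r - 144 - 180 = -2*d^2 + 54*d + r*(20*d - 180) - 324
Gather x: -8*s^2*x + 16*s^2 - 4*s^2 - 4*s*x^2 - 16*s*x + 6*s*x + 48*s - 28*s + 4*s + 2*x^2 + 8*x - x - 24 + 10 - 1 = 12*s^2 + 24*s + x^2*(2 - 4*s) + x*(-8*s^2 - 10*s + 7) - 15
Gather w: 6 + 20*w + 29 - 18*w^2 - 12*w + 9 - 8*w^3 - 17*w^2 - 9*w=-8*w^3 - 35*w^2 - w + 44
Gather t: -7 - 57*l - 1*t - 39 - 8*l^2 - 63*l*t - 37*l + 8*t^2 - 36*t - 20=-8*l^2 - 94*l + 8*t^2 + t*(-63*l - 37) - 66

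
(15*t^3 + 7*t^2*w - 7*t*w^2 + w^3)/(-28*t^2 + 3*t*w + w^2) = (15*t^3 + 7*t^2*w - 7*t*w^2 + w^3)/(-28*t^2 + 3*t*w + w^2)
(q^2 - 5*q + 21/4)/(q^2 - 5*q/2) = (4*q^2 - 20*q + 21)/(2*q*(2*q - 5))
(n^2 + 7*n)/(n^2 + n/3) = 3*(n + 7)/(3*n + 1)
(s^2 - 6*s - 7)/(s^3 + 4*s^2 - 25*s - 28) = (s - 7)/(s^2 + 3*s - 28)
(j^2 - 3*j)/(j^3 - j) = (j - 3)/(j^2 - 1)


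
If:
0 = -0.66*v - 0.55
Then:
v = -0.83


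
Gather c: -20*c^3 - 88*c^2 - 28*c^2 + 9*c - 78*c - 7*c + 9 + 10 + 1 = -20*c^3 - 116*c^2 - 76*c + 20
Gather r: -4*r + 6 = 6 - 4*r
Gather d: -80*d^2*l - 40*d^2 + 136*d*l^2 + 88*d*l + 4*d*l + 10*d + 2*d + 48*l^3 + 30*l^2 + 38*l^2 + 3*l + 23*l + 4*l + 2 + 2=d^2*(-80*l - 40) + d*(136*l^2 + 92*l + 12) + 48*l^3 + 68*l^2 + 30*l + 4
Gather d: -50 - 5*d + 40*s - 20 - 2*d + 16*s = -7*d + 56*s - 70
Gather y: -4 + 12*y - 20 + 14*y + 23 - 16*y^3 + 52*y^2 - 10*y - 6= -16*y^3 + 52*y^2 + 16*y - 7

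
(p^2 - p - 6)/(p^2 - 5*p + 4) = (p^2 - p - 6)/(p^2 - 5*p + 4)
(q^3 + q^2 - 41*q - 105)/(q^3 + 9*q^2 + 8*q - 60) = (q^2 - 4*q - 21)/(q^2 + 4*q - 12)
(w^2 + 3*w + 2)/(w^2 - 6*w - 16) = (w + 1)/(w - 8)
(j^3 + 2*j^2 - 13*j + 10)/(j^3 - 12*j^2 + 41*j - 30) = (j^2 + 3*j - 10)/(j^2 - 11*j + 30)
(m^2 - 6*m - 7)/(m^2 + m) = (m - 7)/m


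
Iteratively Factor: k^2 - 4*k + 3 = (k - 3)*(k - 1)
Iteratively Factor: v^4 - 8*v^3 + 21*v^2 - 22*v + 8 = (v - 2)*(v^3 - 6*v^2 + 9*v - 4) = (v - 4)*(v - 2)*(v^2 - 2*v + 1) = (v - 4)*(v - 2)*(v - 1)*(v - 1)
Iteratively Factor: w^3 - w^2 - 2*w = (w - 2)*(w^2 + w) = (w - 2)*(w + 1)*(w)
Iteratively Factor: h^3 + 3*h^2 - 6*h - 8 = (h + 4)*(h^2 - h - 2) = (h - 2)*(h + 4)*(h + 1)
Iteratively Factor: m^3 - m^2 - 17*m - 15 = (m + 3)*(m^2 - 4*m - 5) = (m + 1)*(m + 3)*(m - 5)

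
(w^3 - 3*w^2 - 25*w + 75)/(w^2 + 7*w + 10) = (w^2 - 8*w + 15)/(w + 2)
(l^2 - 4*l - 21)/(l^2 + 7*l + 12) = (l - 7)/(l + 4)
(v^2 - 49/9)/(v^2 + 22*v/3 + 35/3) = (v - 7/3)/(v + 5)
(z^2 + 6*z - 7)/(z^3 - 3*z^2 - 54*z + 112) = (z - 1)/(z^2 - 10*z + 16)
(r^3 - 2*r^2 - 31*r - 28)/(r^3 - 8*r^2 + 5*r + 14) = (r + 4)/(r - 2)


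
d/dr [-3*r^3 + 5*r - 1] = 5 - 9*r^2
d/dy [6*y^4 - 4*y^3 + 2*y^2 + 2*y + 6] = 24*y^3 - 12*y^2 + 4*y + 2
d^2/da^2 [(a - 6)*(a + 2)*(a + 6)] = 6*a + 4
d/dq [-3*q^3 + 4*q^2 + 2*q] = -9*q^2 + 8*q + 2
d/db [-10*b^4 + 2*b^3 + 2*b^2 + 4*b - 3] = -40*b^3 + 6*b^2 + 4*b + 4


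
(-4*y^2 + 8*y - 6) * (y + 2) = -4*y^3 + 10*y - 12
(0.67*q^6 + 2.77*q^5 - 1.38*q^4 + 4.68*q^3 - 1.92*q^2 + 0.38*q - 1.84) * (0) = 0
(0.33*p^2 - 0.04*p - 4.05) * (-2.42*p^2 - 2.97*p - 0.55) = -0.7986*p^4 - 0.8833*p^3 + 9.7383*p^2 + 12.0505*p + 2.2275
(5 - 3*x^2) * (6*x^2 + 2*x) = -18*x^4 - 6*x^3 + 30*x^2 + 10*x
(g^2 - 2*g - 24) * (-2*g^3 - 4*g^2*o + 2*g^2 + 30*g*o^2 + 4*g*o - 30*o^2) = -2*g^5 - 4*g^4*o + 6*g^4 + 30*g^3*o^2 + 12*g^3*o + 44*g^3 - 90*g^2*o^2 + 88*g^2*o - 48*g^2 - 660*g*o^2 - 96*g*o + 720*o^2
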